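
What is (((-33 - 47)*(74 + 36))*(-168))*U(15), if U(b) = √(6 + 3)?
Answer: 4435200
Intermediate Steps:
U(b) = 3 (U(b) = √9 = 3)
(((-33 - 47)*(74 + 36))*(-168))*U(15) = (((-33 - 47)*(74 + 36))*(-168))*3 = (-80*110*(-168))*3 = -8800*(-168)*3 = 1478400*3 = 4435200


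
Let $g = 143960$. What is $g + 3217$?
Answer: $147177$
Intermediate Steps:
$g + 3217 = 143960 + 3217 = 147177$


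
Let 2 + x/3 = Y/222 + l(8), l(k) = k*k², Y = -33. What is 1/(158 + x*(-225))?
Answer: -74/25455383 ≈ -2.9070e-6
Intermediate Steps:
l(k) = k³
x = 113187/74 (x = -6 + 3*(-33/222 + 8³) = -6 + 3*(-33*1/222 + 512) = -6 + 3*(-11/74 + 512) = -6 + 3*(37877/74) = -6 + 113631/74 = 113187/74 ≈ 1529.6)
1/(158 + x*(-225)) = 1/(158 + (113187/74)*(-225)) = 1/(158 - 25467075/74) = 1/(-25455383/74) = -74/25455383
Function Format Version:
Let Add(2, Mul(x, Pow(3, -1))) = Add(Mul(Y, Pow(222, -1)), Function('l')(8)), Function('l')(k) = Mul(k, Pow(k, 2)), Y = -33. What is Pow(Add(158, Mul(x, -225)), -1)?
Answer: Rational(-74, 25455383) ≈ -2.9070e-6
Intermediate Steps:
Function('l')(k) = Pow(k, 3)
x = Rational(113187, 74) (x = Add(-6, Mul(3, Add(Mul(-33, Pow(222, -1)), Pow(8, 3)))) = Add(-6, Mul(3, Add(Mul(-33, Rational(1, 222)), 512))) = Add(-6, Mul(3, Add(Rational(-11, 74), 512))) = Add(-6, Mul(3, Rational(37877, 74))) = Add(-6, Rational(113631, 74)) = Rational(113187, 74) ≈ 1529.6)
Pow(Add(158, Mul(x, -225)), -1) = Pow(Add(158, Mul(Rational(113187, 74), -225)), -1) = Pow(Add(158, Rational(-25467075, 74)), -1) = Pow(Rational(-25455383, 74), -1) = Rational(-74, 25455383)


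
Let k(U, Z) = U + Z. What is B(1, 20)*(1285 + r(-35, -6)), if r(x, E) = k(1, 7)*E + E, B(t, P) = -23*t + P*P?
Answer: 464087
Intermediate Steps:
B(t, P) = P**2 - 23*t (B(t, P) = -23*t + P**2 = P**2 - 23*t)
r(x, E) = 9*E (r(x, E) = (1 + 7)*E + E = 8*E + E = 9*E)
B(1, 20)*(1285 + r(-35, -6)) = (20**2 - 23*1)*(1285 + 9*(-6)) = (400 - 23)*(1285 - 54) = 377*1231 = 464087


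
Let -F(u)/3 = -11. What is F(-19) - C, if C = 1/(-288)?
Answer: 9505/288 ≈ 33.003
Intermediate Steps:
C = -1/288 ≈ -0.0034722
F(u) = 33 (F(u) = -3*(-11) = 33)
F(-19) - C = 33 - 1*(-1/288) = 33 + 1/288 = 9505/288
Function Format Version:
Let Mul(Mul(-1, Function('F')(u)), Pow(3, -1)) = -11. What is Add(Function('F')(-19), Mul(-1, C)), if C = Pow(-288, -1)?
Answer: Rational(9505, 288) ≈ 33.003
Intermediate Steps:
C = Rational(-1, 288) ≈ -0.0034722
Function('F')(u) = 33 (Function('F')(u) = Mul(-3, -11) = 33)
Add(Function('F')(-19), Mul(-1, C)) = Add(33, Mul(-1, Rational(-1, 288))) = Add(33, Rational(1, 288)) = Rational(9505, 288)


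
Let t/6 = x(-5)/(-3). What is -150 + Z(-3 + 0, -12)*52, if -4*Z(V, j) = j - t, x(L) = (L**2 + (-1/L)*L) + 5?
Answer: -748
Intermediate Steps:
x(L) = 4 + L**2 (x(L) = (L**2 - 1) + 5 = (-1 + L**2) + 5 = 4 + L**2)
t = -58 (t = 6*((4 + (-5)**2)/(-3)) = 6*((4 + 25)*(-1/3)) = 6*(29*(-1/3)) = 6*(-29/3) = -58)
Z(V, j) = -29/2 - j/4 (Z(V, j) = -(j - 1*(-58))/4 = -(j + 58)/4 = -(58 + j)/4 = -29/2 - j/4)
-150 + Z(-3 + 0, -12)*52 = -150 + (-29/2 - 1/4*(-12))*52 = -150 + (-29/2 + 3)*52 = -150 - 23/2*52 = -150 - 598 = -748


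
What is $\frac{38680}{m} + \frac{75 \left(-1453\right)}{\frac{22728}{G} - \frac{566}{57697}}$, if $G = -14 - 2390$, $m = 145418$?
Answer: $\frac{54951908660479895}{4772248234936} \approx 11515.0$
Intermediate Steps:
$G = -2404$ ($G = -14 - 2390 = -2404$)
$\frac{38680}{m} + \frac{75 \left(-1453\right)}{\frac{22728}{G} - \frac{566}{57697}} = \frac{38680}{145418} + \frac{75 \left(-1453\right)}{\frac{22728}{-2404} - \frac{566}{57697}} = 38680 \cdot \frac{1}{145418} - \frac{108975}{22728 \left(- \frac{1}{2404}\right) - \frac{566}{57697}} = \frac{19340}{72709} - \frac{108975}{- \frac{5682}{601} - \frac{566}{57697}} = \frac{19340}{72709} - \frac{108975}{- \frac{328174520}{34675897}} = \frac{19340}{72709} - - \frac{755761175115}{65634904} = \frac{19340}{72709} + \frac{755761175115}{65634904} = \frac{54951908660479895}{4772248234936}$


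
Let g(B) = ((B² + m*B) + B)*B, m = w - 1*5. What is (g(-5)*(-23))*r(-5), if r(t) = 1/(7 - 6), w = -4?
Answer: 7475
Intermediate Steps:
m = -9 (m = -4 - 1*5 = -4 - 5 = -9)
r(t) = 1 (r(t) = 1/1 = 1)
g(B) = B*(B² - 8*B) (g(B) = ((B² - 9*B) + B)*B = (B² - 8*B)*B = B*(B² - 8*B))
(g(-5)*(-23))*r(-5) = (((-5)²*(-8 - 5))*(-23))*1 = ((25*(-13))*(-23))*1 = -325*(-23)*1 = 7475*1 = 7475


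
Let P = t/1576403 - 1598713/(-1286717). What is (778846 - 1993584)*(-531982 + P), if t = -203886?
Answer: 1310777380009177127998090/2028384538951 ≈ 6.4622e+11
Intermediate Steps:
P = 2257872387077/2028384538951 (P = -203886/1576403 - 1598713/(-1286717) = -203886*1/1576403 - 1598713*(-1/1286717) = -203886/1576403 + 1598713/1286717 = 2257872387077/2028384538951 ≈ 1.1131)
(778846 - 1993584)*(-531982 + P) = (778846 - 1993584)*(-531982 + 2257872387077/2028384538951) = -1214738*(-1079061805927843805/2028384538951) = 1310777380009177127998090/2028384538951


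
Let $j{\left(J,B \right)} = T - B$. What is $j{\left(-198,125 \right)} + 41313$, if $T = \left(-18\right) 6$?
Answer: $41080$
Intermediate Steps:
$T = -108$
$j{\left(J,B \right)} = -108 - B$
$j{\left(-198,125 \right)} + 41313 = \left(-108 - 125\right) + 41313 = -233 + 41313 = 41080$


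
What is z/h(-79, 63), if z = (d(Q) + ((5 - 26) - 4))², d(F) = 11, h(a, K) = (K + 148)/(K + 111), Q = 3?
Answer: 34104/211 ≈ 161.63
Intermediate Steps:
h(a, K) = (148 + K)/(111 + K)
z = 196 (z = (11 + ((5 - 26) - 4))² = (11 + (-21 - 4))² = (11 - 25)² = (-14)² = 196)
z/h(-79, 63) = 196/(((148 + 63)/(111 + 63))) = 196/((211/174)) = 196/(((1/174)*211)) = 196/(211/174) = 196*(174/211) = 34104/211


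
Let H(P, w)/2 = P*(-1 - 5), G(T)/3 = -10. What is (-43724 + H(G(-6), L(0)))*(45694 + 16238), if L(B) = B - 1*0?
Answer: -2685619248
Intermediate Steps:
G(T) = -30 (G(T) = 3*(-10) = -30)
L(B) = B (L(B) = B + 0 = B)
H(P, w) = -12*P (H(P, w) = 2*(P*(-1 - 5)) = 2*(P*(-6)) = 2*(-6*P) = -12*P)
(-43724 + H(G(-6), L(0)))*(45694 + 16238) = (-43724 - 12*(-30))*(45694 + 16238) = (-43724 + 360)*61932 = -43364*61932 = -2685619248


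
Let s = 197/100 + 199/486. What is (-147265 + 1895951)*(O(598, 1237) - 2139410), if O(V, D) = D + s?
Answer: -45428716711351097/12150 ≈ -3.7390e+12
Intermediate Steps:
s = 57821/24300 (s = 197*(1/100) + 199*(1/486) = 197/100 + 199/486 = 57821/24300 ≈ 2.3795)
O(V, D) = 57821/24300 + D (O(V, D) = D + 57821/24300 = 57821/24300 + D)
(-147265 + 1895951)*(O(598, 1237) - 2139410) = (-147265 + 1895951)*((57821/24300 + 1237) - 2139410) = 1748686*(30116921/24300 - 2139410) = 1748686*(-51957546079/24300) = -45428716711351097/12150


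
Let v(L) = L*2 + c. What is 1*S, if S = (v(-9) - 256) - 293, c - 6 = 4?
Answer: -557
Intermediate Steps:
c = 10 (c = 6 + 4 = 10)
v(L) = 10 + 2*L (v(L) = L*2 + 10 = 2*L + 10 = 10 + 2*L)
S = -557 (S = ((10 + 2*(-9)) - 256) - 293 = ((10 - 18) - 256) - 293 = (-8 - 256) - 293 = -264 - 293 = -557)
1*S = 1*(-557) = -557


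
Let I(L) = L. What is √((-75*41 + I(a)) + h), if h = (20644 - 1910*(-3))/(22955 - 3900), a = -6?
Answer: I*√1118187053455/19055 ≈ 55.494*I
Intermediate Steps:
h = 26374/19055 (h = (20644 + 5730)/19055 = 26374*(1/19055) = 26374/19055 ≈ 1.3841)
√((-75*41 + I(a)) + h) = √((-75*41 - 6) + 26374/19055) = √((-3075 - 6) + 26374/19055) = √(-3081 + 26374/19055) = √(-58682081/19055) = I*√1118187053455/19055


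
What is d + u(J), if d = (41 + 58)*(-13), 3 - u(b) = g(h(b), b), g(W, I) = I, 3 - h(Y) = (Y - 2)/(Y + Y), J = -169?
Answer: -1115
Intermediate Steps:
h(Y) = 3 - (-2 + Y)/(2*Y) (h(Y) = 3 - (Y - 2)/(Y + Y) = 3 - (-2 + Y)/(2*Y))
u(b) = 3 - b
d = -1287 (d = 99*(-13) = -1287)
d + u(J) = -1287 + (3 - 1*(-169)) = -1287 + (3 + 169) = -1287 + 172 = -1115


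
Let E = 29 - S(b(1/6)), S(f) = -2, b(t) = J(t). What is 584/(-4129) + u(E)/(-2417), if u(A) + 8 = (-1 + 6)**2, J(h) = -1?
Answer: -1481721/9979793 ≈ -0.14847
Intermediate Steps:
b(t) = -1
E = 31 (E = 29 - 1*(-2) = 29 + 2 = 31)
u(A) = 17 (u(A) = -8 + (-1 + 6)**2 = -8 + 5**2 = -8 + 25 = 17)
584/(-4129) + u(E)/(-2417) = 584/(-4129) + 17/(-2417) = 584*(-1/4129) + 17*(-1/2417) = -584/4129 - 17/2417 = -1481721/9979793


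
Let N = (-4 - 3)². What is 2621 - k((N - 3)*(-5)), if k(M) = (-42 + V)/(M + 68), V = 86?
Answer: 212323/81 ≈ 2621.3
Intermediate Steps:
N = 49 (N = (-7)² = 49)
k(M) = 44/(68 + M) (k(M) = (-42 + 86)/(M + 68) = 44/(68 + M))
2621 - k((N - 3)*(-5)) = 2621 - 44/(68 + (49 - 3)*(-5)) = 2621 - 44/(68 + 46*(-5)) = 2621 - 44/(68 - 230) = 2621 - 44/(-162) = 2621 - 44*(-1)/162 = 2621 - 1*(-22/81) = 2621 + 22/81 = 212323/81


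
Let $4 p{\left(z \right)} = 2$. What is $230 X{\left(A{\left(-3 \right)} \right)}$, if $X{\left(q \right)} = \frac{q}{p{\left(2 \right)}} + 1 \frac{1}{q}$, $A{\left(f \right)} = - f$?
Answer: $\frac{4370}{3} \approx 1456.7$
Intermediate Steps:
$p{\left(z \right)} = \frac{1}{2}$ ($p{\left(z \right)} = \frac{1}{4} \cdot 2 = \frac{1}{2}$)
$X{\left(q \right)} = \frac{1}{q} + 2 q$ ($X{\left(q \right)} = q \frac{1}{\frac{1}{2}} + 1 \frac{1}{q} = q 2 + \frac{1}{q} = 2 q + \frac{1}{q} = \frac{1}{q} + 2 q$)
$230 X{\left(A{\left(-3 \right)} \right)} = 230 \left(\frac{1}{\left(-1\right) \left(-3\right)} + 2 \left(\left(-1\right) \left(-3\right)\right)\right) = 230 \left(\frac{1}{3} + 2 \cdot 3\right) = 230 \left(\frac{1}{3} + 6\right) = 230 \cdot \frac{19}{3} = \frac{4370}{3}$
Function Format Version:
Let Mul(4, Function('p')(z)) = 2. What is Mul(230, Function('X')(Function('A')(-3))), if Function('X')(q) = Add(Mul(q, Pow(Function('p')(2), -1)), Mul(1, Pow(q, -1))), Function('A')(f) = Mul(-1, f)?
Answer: Rational(4370, 3) ≈ 1456.7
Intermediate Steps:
Function('p')(z) = Rational(1, 2) (Function('p')(z) = Mul(Rational(1, 4), 2) = Rational(1, 2))
Function('X')(q) = Add(Pow(q, -1), Mul(2, q)) (Function('X')(q) = Add(Mul(q, Pow(Rational(1, 2), -1)), Mul(1, Pow(q, -1))) = Add(Mul(q, 2), Pow(q, -1)) = Add(Mul(2, q), Pow(q, -1)) = Add(Pow(q, -1), Mul(2, q)))
Mul(230, Function('X')(Function('A')(-3))) = Mul(230, Add(Pow(Mul(-1, -3), -1), Mul(2, Mul(-1, -3)))) = Mul(230, Add(Pow(3, -1), Mul(2, 3))) = Mul(230, Add(Rational(1, 3), 6)) = Mul(230, Rational(19, 3)) = Rational(4370, 3)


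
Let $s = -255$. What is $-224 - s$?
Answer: $31$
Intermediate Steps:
$-224 - s = -224 - -255 = -224 + 255 = 31$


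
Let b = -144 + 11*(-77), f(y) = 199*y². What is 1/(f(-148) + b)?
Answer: 1/4357905 ≈ 2.2947e-7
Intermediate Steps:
b = -991 (b = -144 - 847 = -991)
1/(f(-148) + b) = 1/(199*(-148)² - 991) = 1/(199*21904 - 991) = 1/(4358896 - 991) = 1/4357905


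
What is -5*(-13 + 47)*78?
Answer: -13260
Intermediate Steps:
-5*(-13 + 47)*78 = -5*34*78 = -170*78 = -13260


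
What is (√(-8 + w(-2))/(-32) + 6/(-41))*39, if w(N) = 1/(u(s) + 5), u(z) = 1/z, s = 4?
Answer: -234/41 - 13*I*√861/112 ≈ -5.7073 - 3.4059*I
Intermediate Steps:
w(N) = 4/21 (w(N) = 1/(1/4 + 5) = 1/(¼ + 5) = 1/(21/4) = 4/21)
(√(-8 + w(-2))/(-32) + 6/(-41))*39 = (√(-8 + 4/21)/(-32) + 6/(-41))*39 = (√(-164/21)*(-1/32) + 6*(-1/41))*39 = ((2*I*√861/21)*(-1/32) - 6/41)*39 = (-I*√861/336 - 6/41)*39 = (-6/41 - I*√861/336)*39 = -234/41 - 13*I*√861/112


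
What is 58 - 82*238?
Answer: -19458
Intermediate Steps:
58 - 82*238 = 58 - 19516 = -19458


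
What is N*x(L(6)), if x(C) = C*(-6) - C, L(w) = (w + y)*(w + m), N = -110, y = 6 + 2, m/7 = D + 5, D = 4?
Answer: 743820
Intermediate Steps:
m = 63 (m = 7*(4 + 5) = 7*9 = 63)
y = 8
L(w) = (8 + w)*(63 + w) (L(w) = (w + 8)*(w + 63) = (8 + w)*(63 + w))
x(C) = -7*C (x(C) = -6*C - C = -7*C)
N*x(L(6)) = -(-770)*(504 + 6² + 71*6) = -(-770)*(504 + 36 + 426) = -(-770)*966 = -110*(-6762) = 743820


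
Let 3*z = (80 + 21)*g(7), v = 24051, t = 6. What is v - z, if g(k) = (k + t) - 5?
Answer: 71345/3 ≈ 23782.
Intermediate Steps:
g(k) = 1 + k (g(k) = (k + 6) - 5 = (6 + k) - 5 = 1 + k)
z = 808/3 (z = ((80 + 21)*(1 + 7))/3 = (101*8)/3 = (1/3)*808 = 808/3 ≈ 269.33)
v - z = 24051 - 1*808/3 = 24051 - 808/3 = 71345/3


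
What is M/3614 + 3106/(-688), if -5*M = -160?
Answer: -2800767/621608 ≈ -4.5057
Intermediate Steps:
M = 32 (M = -⅕*(-160) = 32)
M/3614 + 3106/(-688) = 32/3614 + 3106/(-688) = 32*(1/3614) + 3106*(-1/688) = 16/1807 - 1553/344 = -2800767/621608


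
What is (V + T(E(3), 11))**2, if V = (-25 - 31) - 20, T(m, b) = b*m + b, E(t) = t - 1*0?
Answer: 1024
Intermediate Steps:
E(t) = t (E(t) = t + 0 = t)
T(m, b) = b + b*m
V = -76 (V = -56 - 20 = -76)
(V + T(E(3), 11))**2 = (-76 + 11*(1 + 3))**2 = (-76 + 11*4)**2 = (-76 + 44)**2 = (-32)**2 = 1024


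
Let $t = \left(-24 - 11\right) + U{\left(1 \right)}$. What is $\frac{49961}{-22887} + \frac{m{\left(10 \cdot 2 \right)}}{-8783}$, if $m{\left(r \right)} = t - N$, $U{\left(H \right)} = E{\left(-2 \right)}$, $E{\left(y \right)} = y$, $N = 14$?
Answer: $- \frac{437640226}{201016521} \approx -2.1771$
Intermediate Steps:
$U{\left(H \right)} = -2$
$t = -37$ ($t = \left(-24 - 11\right) - 2 = -35 - 2 = -37$)
$m{\left(r \right)} = -51$ ($m{\left(r \right)} = -37 - 14 = -51$)
$\frac{49961}{-22887} + \frac{m{\left(10 \cdot 2 \right)}}{-8783} = \frac{49961}{-22887} - \frac{51}{-8783} = 49961 \left(- \frac{1}{22887}\right) - - \frac{51}{8783} = - \frac{49961}{22887} + \frac{51}{8783} = - \frac{437640226}{201016521}$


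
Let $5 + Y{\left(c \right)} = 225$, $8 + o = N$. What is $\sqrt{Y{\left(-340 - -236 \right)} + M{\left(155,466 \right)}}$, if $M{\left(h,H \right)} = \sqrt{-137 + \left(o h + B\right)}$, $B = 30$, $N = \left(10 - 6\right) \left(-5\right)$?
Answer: $\sqrt{220 + i \sqrt{4447}} \approx 14.998 + 2.2231 i$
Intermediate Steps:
$N = -20$ ($N = 4 \left(-5\right) = -20$)
$o = -28$ ($o = -8 - 20 = -28$)
$Y{\left(c \right)} = 220$ ($Y{\left(c \right)} = -5 + 225 = 220$)
$M{\left(h,H \right)} = \sqrt{-107 - 28 h}$ ($M{\left(h,H \right)} = \sqrt{-137 - \left(-30 + 28 h\right)} = \sqrt{-107 - 28 h}$)
$\sqrt{Y{\left(-340 - -236 \right)} + M{\left(155,466 \right)}} = \sqrt{220 + \sqrt{-107 - 4340}} = \sqrt{220 + \sqrt{-4447}} = \sqrt{220 + i \sqrt{4447}}$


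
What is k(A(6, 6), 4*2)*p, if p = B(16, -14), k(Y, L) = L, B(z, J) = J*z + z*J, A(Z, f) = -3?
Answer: -3584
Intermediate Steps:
B(z, J) = 2*J*z (B(z, J) = J*z + J*z = 2*J*z)
p = -448 (p = 2*(-14)*16 = -448)
k(A(6, 6), 4*2)*p = (4*2)*(-448) = 8*(-448) = -3584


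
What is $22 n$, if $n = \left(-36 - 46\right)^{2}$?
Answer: $147928$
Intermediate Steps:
$n = 6724$ ($n = \left(-82\right)^{2} = 6724$)
$22 n = 22 \cdot 6724 = 147928$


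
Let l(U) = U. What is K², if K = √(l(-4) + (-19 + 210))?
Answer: 187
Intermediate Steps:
K = √187 (K = √(-4 + (-19 + 210)) = √(-4 + 191) = √187 ≈ 13.675)
K² = (√187)² = 187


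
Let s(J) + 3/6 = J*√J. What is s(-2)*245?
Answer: -245/2 - 490*I*√2 ≈ -122.5 - 692.96*I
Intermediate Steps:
s(J) = -½ + J^(3/2) (s(J) = -½ + J*√J = -½ + J^(3/2))
s(-2)*245 = (-½ + (-2)^(3/2))*245 = (-½ - 2*I*√2)*245 = -245/2 - 490*I*√2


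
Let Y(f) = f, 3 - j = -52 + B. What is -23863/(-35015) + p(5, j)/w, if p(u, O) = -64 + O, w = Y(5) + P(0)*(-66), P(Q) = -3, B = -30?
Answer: 797072/1015435 ≈ 0.78496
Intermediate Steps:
j = 85 (j = 3 - (-52 - 30) = 3 - 1*(-82) = 3 + 82 = 85)
w = 203 (w = 5 - 3*(-66) = 5 + 198 = 203)
-23863/(-35015) + p(5, j)/w = -23863/(-35015) + (-64 + 85)/203 = -23863*(-1/35015) + 21*(1/203) = 23863/35015 + 3/29 = 797072/1015435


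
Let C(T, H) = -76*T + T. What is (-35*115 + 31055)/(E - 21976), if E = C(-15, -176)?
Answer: -27030/20851 ≈ -1.2963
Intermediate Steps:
C(T, H) = -75*T
E = 1125 (E = -75*(-15) = 1125)
(-35*115 + 31055)/(E - 21976) = (-35*115 + 31055)/(1125 - 21976) = (-4025 + 31055)/(-20851) = 27030*(-1/20851) = -27030/20851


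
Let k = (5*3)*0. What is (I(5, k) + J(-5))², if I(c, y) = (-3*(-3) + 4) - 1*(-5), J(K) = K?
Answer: 169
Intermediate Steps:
k = 0 (k = 15*0 = 0)
I(c, y) = 18 (I(c, y) = (9 + 4) + 5 = 13 + 5 = 18)
(I(5, k) + J(-5))² = (18 - 5)² = 13² = 169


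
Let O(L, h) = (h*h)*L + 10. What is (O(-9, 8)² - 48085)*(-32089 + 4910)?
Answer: -7400053509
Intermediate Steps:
O(L, h) = 10 + L*h² (O(L, h) = h²*L + 10 = L*h² + 10 = 10 + L*h²)
(O(-9, 8)² - 48085)*(-32089 + 4910) = ((10 - 9*8²)² - 48085)*(-32089 + 4910) = ((10 - 9*64)² - 48085)*(-27179) = ((10 - 576)² - 48085)*(-27179) = ((-566)² - 48085)*(-27179) = (320356 - 48085)*(-27179) = 272271*(-27179) = -7400053509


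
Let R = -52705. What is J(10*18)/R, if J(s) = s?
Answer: -36/10541 ≈ -0.0034152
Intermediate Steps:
J(10*18)/R = (10*18)/(-52705) = 180*(-1/52705) = -36/10541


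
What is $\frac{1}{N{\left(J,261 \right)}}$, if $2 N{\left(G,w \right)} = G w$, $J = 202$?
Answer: $\frac{1}{26361} \approx 3.7935 \cdot 10^{-5}$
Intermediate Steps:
$N{\left(G,w \right)} = \frac{G w}{2}$
$\frac{1}{N{\left(J,261 \right)}} = \frac{1}{\frac{1}{2} \cdot 202 \cdot 261} = \frac{1}{26361}$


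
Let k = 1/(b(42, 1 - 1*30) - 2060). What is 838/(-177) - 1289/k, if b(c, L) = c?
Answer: 460411916/177 ≈ 2.6012e+6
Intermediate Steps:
k = -1/2018 (k = 1/(42 - 2060) = 1/(-2018) = -1/2018 ≈ -0.00049554)
838/(-177) - 1289/k = 838/(-177) - 1289/(-1/2018) = 838*(-1/177) - 1289*(-2018) = -838/177 + 2601202 = 460411916/177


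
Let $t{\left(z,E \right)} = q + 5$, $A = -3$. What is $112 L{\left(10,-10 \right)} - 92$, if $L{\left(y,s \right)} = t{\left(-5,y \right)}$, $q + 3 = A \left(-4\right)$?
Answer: $1476$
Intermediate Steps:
$q = 9$ ($q = -3 - -12 = -3 + 12 = 9$)
$t{\left(z,E \right)} = 14$ ($t{\left(z,E \right)} = 9 + 5 = 14$)
$L{\left(y,s \right)} = 14$
$112 L{\left(10,-10 \right)} - 92 = 112 \cdot 14 - 92 = 1568 - 92 = 1476$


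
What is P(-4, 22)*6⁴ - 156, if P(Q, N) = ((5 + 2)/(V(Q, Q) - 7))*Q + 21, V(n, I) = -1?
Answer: 31596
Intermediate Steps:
P(Q, N) = 21 - 7*Q/8 (P(Q, N) = ((5 + 2)/(-1 - 7))*Q + 21 = (7/(-8))*Q + 21 = (7*(-⅛))*Q + 21 = -7*Q/8 + 21 = 21 - 7*Q/8)
P(-4, 22)*6⁴ - 156 = (21 - 7/8*(-4))*6⁴ - 156 = (21 + 7/2)*1296 - 156 = (49/2)*1296 - 156 = 31752 - 156 = 31596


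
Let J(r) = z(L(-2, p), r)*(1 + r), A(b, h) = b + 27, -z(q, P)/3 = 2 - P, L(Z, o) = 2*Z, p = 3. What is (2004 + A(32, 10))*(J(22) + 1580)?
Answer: 6106480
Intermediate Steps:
z(q, P) = -6 + 3*P (z(q, P) = -3*(2 - P) = -6 + 3*P)
A(b, h) = 27 + b
J(r) = (1 + r)*(-6 + 3*r) (J(r) = (-6 + 3*r)*(1 + r) = (1 + r)*(-6 + 3*r))
(2004 + A(32, 10))*(J(22) + 1580) = (2004 + (27 + 32))*(3*(1 + 22)*(-2 + 22) + 1580) = (2004 + 59)*(3*23*20 + 1580) = 2063*(1380 + 1580) = 2063*2960 = 6106480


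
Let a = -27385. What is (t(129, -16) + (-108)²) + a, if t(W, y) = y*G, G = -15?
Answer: -15481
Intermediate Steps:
t(W, y) = -15*y (t(W, y) = y*(-15) = -15*y)
(t(129, -16) + (-108)²) + a = (-15*(-16) + (-108)²) - 27385 = (240 + 11664) - 27385 = 11904 - 27385 = -15481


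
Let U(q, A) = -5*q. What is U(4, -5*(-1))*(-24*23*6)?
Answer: 66240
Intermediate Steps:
U(4, -5*(-1))*(-24*23*6) = (-5*4)*(-24*23*6) = -(-11040)*6 = -20*(-3312) = 66240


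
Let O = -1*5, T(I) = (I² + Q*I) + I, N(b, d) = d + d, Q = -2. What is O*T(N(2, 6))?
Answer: -660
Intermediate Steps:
N(b, d) = 2*d
T(I) = I² - I (T(I) = (I² - 2*I) + I = I² - I)
O = -5
O*T(N(2, 6)) = -5*2*6*(-1 + 2*6) = -60*(-1 + 12) = -60*11 = -5*132 = -660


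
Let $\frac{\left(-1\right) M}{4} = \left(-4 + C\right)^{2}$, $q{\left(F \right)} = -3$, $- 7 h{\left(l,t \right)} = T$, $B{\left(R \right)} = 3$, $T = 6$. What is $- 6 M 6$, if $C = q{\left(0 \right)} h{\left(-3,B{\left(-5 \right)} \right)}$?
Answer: $\frac{14400}{49} \approx 293.88$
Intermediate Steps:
$h{\left(l,t \right)} = - \frac{6}{7}$ ($h{\left(l,t \right)} = \left(- \frac{1}{7}\right) 6 = - \frac{6}{7}$)
$C = \frac{18}{7}$ ($C = \left(-3\right) \left(- \frac{6}{7}\right) = \frac{18}{7} \approx 2.5714$)
$M = - \frac{400}{49}$ ($M = - 4 \left(-4 + \frac{18}{7}\right)^{2} = - 4 \left(- \frac{10}{7}\right)^{2} = \left(-4\right) \frac{100}{49} = - \frac{400}{49} \approx -8.1633$)
$- 6 M 6 = \left(-6\right) \left(- \frac{400}{49}\right) 6 = \frac{2400}{49} \cdot 6 = \frac{14400}{49}$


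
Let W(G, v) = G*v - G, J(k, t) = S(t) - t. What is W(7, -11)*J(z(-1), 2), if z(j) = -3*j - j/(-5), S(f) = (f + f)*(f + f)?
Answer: -1176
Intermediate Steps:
S(f) = 4*f² (S(f) = (2*f)*(2*f) = 4*f²)
z(j) = -14*j/5 (z(j) = -3*j - j*(-1)/5 = -3*j - (-1)*j/5 = -3*j + j/5 = -14*j/5)
J(k, t) = -t + 4*t² (J(k, t) = 4*t² - t = -t + 4*t²)
W(G, v) = -G + G*v
W(7, -11)*J(z(-1), 2) = (7*(-1 - 11))*(2*(-1 + 4*2)) = (7*(-12))*(2*(-1 + 8)) = -168*7 = -84*14 = -1176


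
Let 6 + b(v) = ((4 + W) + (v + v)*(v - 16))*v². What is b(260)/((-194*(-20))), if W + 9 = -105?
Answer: 4284825997/1940 ≈ 2.2087e+6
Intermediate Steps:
W = -114 (W = -9 - 105 = -114)
b(v) = -6 + v²*(-110 + 2*v*(-16 + v)) (b(v) = -6 + ((4 - 114) + (v + v)*(v - 16))*v² = -6 + (-110 + (2*v)*(-16 + v))*v² = -6 + (-110 + 2*v*(-16 + v))*v² = -6 + v²*(-110 + 2*v*(-16 + v)))
b(260)/((-194*(-20))) = (-6 - 110*260² - 32*260³ + 2*260⁴)/((-194*(-20))) = (-6 - 110*67600 - 32*17576000 + 2*4569760000)/3880 = (-6 - 7436000 - 562432000 + 9139520000)*(1/3880) = 8569651994*(1/3880) = 4284825997/1940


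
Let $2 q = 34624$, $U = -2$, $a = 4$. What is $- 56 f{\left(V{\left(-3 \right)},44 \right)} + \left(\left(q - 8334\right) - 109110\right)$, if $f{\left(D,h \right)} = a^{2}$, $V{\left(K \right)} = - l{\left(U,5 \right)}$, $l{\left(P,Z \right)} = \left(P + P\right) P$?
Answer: $-101028$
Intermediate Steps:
$l{\left(P,Z \right)} = 2 P^{2}$ ($l{\left(P,Z \right)} = 2 P P = 2 P^{2}$)
$V{\left(K \right)} = -8$ ($V{\left(K \right)} = - 2 \left(-2\right)^{2} = - 2 \cdot 4 = \left(-1\right) 8 = -8$)
$q = 17312$ ($q = \frac{1}{2} \cdot 34624 = 17312$)
$f{\left(D,h \right)} = 16$ ($f{\left(D,h \right)} = 4^{2} = 16$)
$- 56 f{\left(V{\left(-3 \right)},44 \right)} + \left(\left(q - 8334\right) - 109110\right) = \left(-56\right) 16 + \left(\left(17312 - 8334\right) - 109110\right) = -896 + \left(\left(17312 - 8334\right) - 109110\right) = -896 + \left(8978 - 109110\right) = -896 - 100132 = -101028$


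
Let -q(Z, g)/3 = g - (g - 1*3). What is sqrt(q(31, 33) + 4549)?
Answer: 2*sqrt(1135) ≈ 67.380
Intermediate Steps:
q(Z, g) = -9 (q(Z, g) = -3*(g - (g - 1*3)) = -3*(g - (g - 3)) = -3*(g - (-3 + g)) = -3*(g + (3 - g)) = -3*3 = -9)
sqrt(q(31, 33) + 4549) = sqrt(-9 + 4549) = sqrt(4540) = 2*sqrt(1135)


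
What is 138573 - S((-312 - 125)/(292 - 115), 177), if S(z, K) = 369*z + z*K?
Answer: 8255341/59 ≈ 1.3992e+5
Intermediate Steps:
S(z, K) = 369*z + K*z
138573 - S((-312 - 125)/(292 - 115), 177) = 138573 - (-312 - 125)/(292 - 115)*(369 + 177) = 138573 - (-437/177)*546 = 138573 - (-437*1/177)*546 = 138573 - (-437)*546/177 = 138573 - 1*(-79534/59) = 138573 + 79534/59 = 8255341/59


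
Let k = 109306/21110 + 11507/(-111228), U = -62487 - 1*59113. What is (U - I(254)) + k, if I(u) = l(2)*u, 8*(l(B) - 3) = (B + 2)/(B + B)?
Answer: -35921429359094/293502885 ≈ -1.2239e+5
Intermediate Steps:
U = -121600 (U = -62487 - 59113 = -121600)
l(B) = 3 + (2 + B)/(16*B) (l(B) = 3 + ((B + 2)/(B + B))/8 = 3 + ((2 + B)/((2*B)))/8 = 3 + ((2 + B)*(1/(2*B)))/8 = 3 + ((2 + B)/(2*B))/8 = 3 + (2 + B)/(16*B))
I(u) = 25*u/8 (I(u) = ((1/16)*(2 + 49*2)/2)*u = ((1/16)*(½)*(2 + 98))*u = ((1/16)*(½)*100)*u = 25*u/8)
k = 5957487499/1174011540 (k = 109306*(1/21110) + 11507*(-1/111228) = 54653/10555 - 11507/111228 = 5957487499/1174011540 ≈ 5.0745)
(U - I(254)) + k = (-121600 - 25*254/8) + 5957487499/1174011540 = (-121600 - 1*3175/4) + 5957487499/1174011540 = (-121600 - 3175/4) + 5957487499/1174011540 = -489575/4 + 5957487499/1174011540 = -35921429359094/293502885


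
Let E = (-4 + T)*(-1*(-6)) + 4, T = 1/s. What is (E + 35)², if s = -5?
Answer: 4761/25 ≈ 190.44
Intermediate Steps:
T = -⅕ (T = 1/(-5) = -⅕ ≈ -0.20000)
E = -106/5 (E = (-4 - ⅕)*(-1*(-6)) + 4 = -21/5*6 + 4 = -126/5 + 4 = -106/5 ≈ -21.200)
(E + 35)² = (-106/5 + 35)² = (69/5)² = 4761/25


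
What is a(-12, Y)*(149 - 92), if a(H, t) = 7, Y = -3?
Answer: 399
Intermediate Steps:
a(-12, Y)*(149 - 92) = 7*(149 - 92) = 7*57 = 399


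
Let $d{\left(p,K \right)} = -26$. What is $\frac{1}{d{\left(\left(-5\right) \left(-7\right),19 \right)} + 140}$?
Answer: $\frac{1}{114} \approx 0.0087719$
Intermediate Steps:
$\frac{1}{d{\left(\left(-5\right) \left(-7\right),19 \right)} + 140} = \frac{1}{-26 + 140} = \frac{1}{114}$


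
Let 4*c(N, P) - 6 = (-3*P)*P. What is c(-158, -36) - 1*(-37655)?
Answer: 73369/2 ≈ 36685.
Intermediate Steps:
c(N, P) = 3/2 - 3*P²/4 (c(N, P) = 3/2 + ((-3*P)*P)/4 = 3/2 + (-3*P²)/4 = 3/2 - 3*P²/4)
c(-158, -36) - 1*(-37655) = (3/2 - ¾*(-36)²) - 1*(-37655) = (3/2 - ¾*1296) + 37655 = (3/2 - 972) + 37655 = -1941/2 + 37655 = 73369/2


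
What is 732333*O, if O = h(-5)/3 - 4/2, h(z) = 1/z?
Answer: -7567441/5 ≈ -1.5135e+6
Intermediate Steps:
O = -31/15 (O = 1/(-5*3) - 4/2 = -1/5*1/3 - 4*1/2 = -1/15 - 2 = -31/15 ≈ -2.0667)
732333*O = 732333*(-31/15) = -7567441/5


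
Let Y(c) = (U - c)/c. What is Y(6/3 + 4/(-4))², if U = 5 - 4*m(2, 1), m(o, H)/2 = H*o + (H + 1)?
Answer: 784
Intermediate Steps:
m(o, H) = 2 + 2*H + 2*H*o (m(o, H) = 2*(H*o + (H + 1)) = 2*(H*o + (1 + H)) = 2*(1 + H + H*o) = 2 + 2*H + 2*H*o)
U = -27 (U = 5 - 4*(2 + 2*1 + 2*1*2) = 5 - 4*(2 + 2 + 4) = 5 - 4*8 = 5 - 32 = -27)
Y(c) = (-27 - c)/c
Y(6/3 + 4/(-4))² = ((-27 - (6/3 + 4/(-4)))/(6/3 + 4/(-4)))² = ((-27 - (6*(⅓) + 4*(-¼)))/(6*(⅓) + 4*(-¼)))² = ((-27 - (2 - 1))/(2 - 1))² = ((-27 - 1*1)/1)² = (1*(-27 - 1))² = (1*(-28))² = (-28)² = 784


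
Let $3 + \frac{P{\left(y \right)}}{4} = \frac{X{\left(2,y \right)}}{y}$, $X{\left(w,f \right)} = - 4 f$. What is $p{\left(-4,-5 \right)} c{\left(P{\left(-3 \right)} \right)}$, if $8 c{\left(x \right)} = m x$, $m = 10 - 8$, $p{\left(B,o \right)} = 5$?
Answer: $-35$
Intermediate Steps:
$m = 2$
$P{\left(y \right)} = -28$ ($P{\left(y \right)} = -12 + 4 \frac{\left(-4\right) y}{y} = -12 + 4 \left(-4\right) = -12 - 16 = -28$)
$c{\left(x \right)} = \frac{x}{4}$ ($c{\left(x \right)} = \frac{2 x}{8} = \frac{x}{4}$)
$p{\left(-4,-5 \right)} c{\left(P{\left(-3 \right)} \right)} = 5 \cdot \frac{1}{4} \left(-28\right) = 5 \left(-7\right) = -35$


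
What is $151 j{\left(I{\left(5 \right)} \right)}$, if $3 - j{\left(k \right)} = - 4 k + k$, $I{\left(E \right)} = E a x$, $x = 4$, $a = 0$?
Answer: $453$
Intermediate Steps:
$I{\left(E \right)} = 0$ ($I{\left(E \right)} = E 0 \cdot 4 = 0 \cdot 4 = 0$)
$j{\left(k \right)} = 3 + 3 k$ ($j{\left(k \right)} = 3 - \left(- 4 k + k\right) = 3 - - 3 k = 3 + 3 k$)
$151 j{\left(I{\left(5 \right)} \right)} = 151 \left(3 + 3 \cdot 0\right) = 151 \left(3 + 0\right) = 151 \cdot 3 = 453$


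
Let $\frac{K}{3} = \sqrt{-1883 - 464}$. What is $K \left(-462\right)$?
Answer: $- 1386 i \sqrt{2347} \approx - 67146.0 i$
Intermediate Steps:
$K = 3 i \sqrt{2347}$ ($K = 3 \sqrt{-1883 - 464} = 3 \sqrt{-2347} = 3 i \sqrt{2347} \approx 145.34 i$)
$K \left(-462\right) = 3 i \sqrt{2347} \left(-462\right) = - 1386 i \sqrt{2347}$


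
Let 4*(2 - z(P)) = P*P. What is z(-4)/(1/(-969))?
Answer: 1938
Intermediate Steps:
z(P) = 2 - P²/4 (z(P) = 2 - P*P/4 = 2 - P²/4)
z(-4)/(1/(-969)) = (2 - ¼*(-4)²)/(1/(-969)) = (2 - ¼*16)/(-1/969) = (2 - 4)*(-969) = -2*(-969) = 1938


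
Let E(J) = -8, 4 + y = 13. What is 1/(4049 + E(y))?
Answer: 1/4041 ≈ 0.00024746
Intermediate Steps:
y = 9 (y = -4 + 13 = 9)
1/(4049 + E(y)) = 1/(4049 - 8) = 1/4041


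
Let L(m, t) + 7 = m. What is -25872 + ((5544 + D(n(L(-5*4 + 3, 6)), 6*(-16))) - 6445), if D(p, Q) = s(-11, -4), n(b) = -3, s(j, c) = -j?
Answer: -26762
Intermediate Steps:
L(m, t) = -7 + m
D(p, Q) = 11 (D(p, Q) = -1*(-11) = 11)
-25872 + ((5544 + D(n(L(-5*4 + 3, 6)), 6*(-16))) - 6445) = -25872 + ((5544 + 11) - 6445) = -25872 + (5555 - 6445) = -25872 - 890 = -26762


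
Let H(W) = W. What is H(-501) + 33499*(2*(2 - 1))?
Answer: 66497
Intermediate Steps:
H(-501) + 33499*(2*(2 - 1)) = -501 + 33499*(2*(2 - 1)) = -501 + 33499*(2*1) = -501 + 33499*2 = -501 + 66998 = 66497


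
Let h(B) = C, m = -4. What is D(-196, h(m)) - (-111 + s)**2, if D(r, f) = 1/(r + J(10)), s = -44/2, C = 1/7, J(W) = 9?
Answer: -3307844/187 ≈ -17689.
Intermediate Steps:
C = 1/7 ≈ 0.14286
h(B) = 1/7
s = -22 (s = -44*1/2 = -22)
D(r, f) = 1/(9 + r) (D(r, f) = 1/(r + 9) = 1/(9 + r))
D(-196, h(m)) - (-111 + s)**2 = 1/(9 - 196) - (-111 - 22)**2 = 1/(-187) - 1*(-133)**2 = -1/187 - 1*17689 = -1/187 - 17689 = -3307844/187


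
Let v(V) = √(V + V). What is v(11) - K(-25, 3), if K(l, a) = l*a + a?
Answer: 72 + √22 ≈ 76.690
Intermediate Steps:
v(V) = √2*√V (v(V) = √(2*V) = √2*√V)
K(l, a) = a + a*l (K(l, a) = a*l + a = a + a*l)
v(11) - K(-25, 3) = √2*√11 - 3*(1 - 25) = √22 - 3*(-24) = √22 - 1*(-72) = √22 + 72 = 72 + √22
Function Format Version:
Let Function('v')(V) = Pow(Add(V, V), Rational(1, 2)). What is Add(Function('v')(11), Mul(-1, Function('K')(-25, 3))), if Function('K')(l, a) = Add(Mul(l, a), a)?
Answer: Add(72, Pow(22, Rational(1, 2))) ≈ 76.690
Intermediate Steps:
Function('v')(V) = Mul(Pow(2, Rational(1, 2)), Pow(V, Rational(1, 2))) (Function('v')(V) = Pow(Mul(2, V), Rational(1, 2)) = Mul(Pow(2, Rational(1, 2)), Pow(V, Rational(1, 2))))
Function('K')(l, a) = Add(a, Mul(a, l)) (Function('K')(l, a) = Add(Mul(a, l), a) = Add(a, Mul(a, l)))
Add(Function('v')(11), Mul(-1, Function('K')(-25, 3))) = Add(Mul(Pow(2, Rational(1, 2)), Pow(11, Rational(1, 2))), Mul(-1, Mul(3, Add(1, -25)))) = Add(Pow(22, Rational(1, 2)), Mul(-1, Mul(3, -24))) = Add(Pow(22, Rational(1, 2)), Mul(-1, -72)) = Add(Pow(22, Rational(1, 2)), 72) = Add(72, Pow(22, Rational(1, 2)))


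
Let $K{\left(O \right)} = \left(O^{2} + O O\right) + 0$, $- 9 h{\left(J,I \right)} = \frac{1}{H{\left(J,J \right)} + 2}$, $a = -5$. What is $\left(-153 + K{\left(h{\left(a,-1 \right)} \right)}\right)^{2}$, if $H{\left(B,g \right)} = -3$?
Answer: $\frac{153536881}{6561} \approx 23401.0$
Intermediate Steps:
$h{\left(J,I \right)} = \frac{1}{9}$ ($h{\left(J,I \right)} = - \frac{1}{9 \left(-3 + 2\right)} = - \frac{1}{9 \left(-1\right)} = \left(- \frac{1}{9}\right) \left(-1\right) = \frac{1}{9}$)
$K{\left(O \right)} = 2 O^{2}$ ($K{\left(O \right)} = \left(O^{2} + O^{2}\right) + 0 = 2 O^{2} + 0 = 2 O^{2}$)
$\left(-153 + K{\left(h{\left(a,-1 \right)} \right)}\right)^{2} = \left(-153 + \frac{2}{81}\right)^{2} = \left(- \frac{12391}{81}\right)^{2} = \frac{153536881}{6561}$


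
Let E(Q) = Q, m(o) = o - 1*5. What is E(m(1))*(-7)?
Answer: 28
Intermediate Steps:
m(o) = -5 + o (m(o) = o - 5 = -5 + o)
E(m(1))*(-7) = (-5 + 1)*(-7) = -4*(-7) = 28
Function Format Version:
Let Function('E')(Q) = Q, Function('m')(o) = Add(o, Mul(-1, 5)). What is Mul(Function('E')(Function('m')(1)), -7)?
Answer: 28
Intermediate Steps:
Function('m')(o) = Add(-5, o) (Function('m')(o) = Add(o, -5) = Add(-5, o))
Mul(Function('E')(Function('m')(1)), -7) = Mul(Add(-5, 1), -7) = Mul(-4, -7) = 28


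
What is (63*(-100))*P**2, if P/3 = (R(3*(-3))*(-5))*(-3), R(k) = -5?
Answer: -318937500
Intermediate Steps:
P = -225 (P = 3*(-5*(-5)*(-3)) = 3*(25*(-3)) = 3*(-75) = -225)
(63*(-100))*P**2 = (63*(-100))*(-225)**2 = -6300*50625 = -318937500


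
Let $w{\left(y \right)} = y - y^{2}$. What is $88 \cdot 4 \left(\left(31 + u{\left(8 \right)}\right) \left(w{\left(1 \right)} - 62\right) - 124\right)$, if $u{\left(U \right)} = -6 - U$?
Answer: $-414656$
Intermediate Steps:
$88 \cdot 4 \left(\left(31 + u{\left(8 \right)}\right) \left(w{\left(1 \right)} - 62\right) - 124\right) = 88 \cdot 4 \left(\left(31 - 14\right) \left(1 \left(1 - 1\right) - 62\right) - 124\right) = 352 \left(\left(31 - 14\right) \left(1 \left(1 - 1\right) - 62\right) - 124\right) = 352 \left(\left(31 - 14\right) \left(1 \cdot 0 - 62\right) - 124\right) = 352 \left(17 \left(0 - 62\right) - 124\right) = 352 \left(17 \left(-62\right) - 124\right) = 352 \left(-1054 - 124\right) = 352 \left(-1178\right) = -414656$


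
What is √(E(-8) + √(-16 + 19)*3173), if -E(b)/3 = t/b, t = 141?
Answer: √(846 + 50768*√3)/4 ≈ 74.489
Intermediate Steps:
E(b) = -423/b
√(E(-8) + √(-16 + 19)*3173) = √(-423/(-8) + √(-16 + 19)*3173) = √(-423*(-⅛) + √3*3173) = √(423/8 + 3173*√3)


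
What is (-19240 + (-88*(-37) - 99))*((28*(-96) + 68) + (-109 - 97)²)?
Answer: -640360728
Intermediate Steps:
(-19240 + (-88*(-37) - 99))*((28*(-96) + 68) + (-109 - 97)²) = (-19240 + (3256 - 99))*((-2688 + 68) + (-206)²) = (-19240 + 3157)*(-2620 + 42436) = -16083*39816 = -640360728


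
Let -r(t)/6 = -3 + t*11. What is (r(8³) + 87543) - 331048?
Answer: -277279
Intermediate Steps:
r(t) = 18 - 66*t (r(t) = -6*(-3 + t*11) = -6*(-3 + 11*t) = 18 - 66*t)
(r(8³) + 87543) - 331048 = ((18 - 66*8³) + 87543) - 331048 = ((18 - 66*512) + 87543) - 331048 = ((18 - 33792) + 87543) - 331048 = (-33774 + 87543) - 331048 = 53769 - 331048 = -277279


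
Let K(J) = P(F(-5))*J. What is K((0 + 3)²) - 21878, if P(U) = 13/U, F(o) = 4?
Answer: -87395/4 ≈ -21849.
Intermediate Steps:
K(J) = 13*J/4 (K(J) = (13/4)*J = (13*(¼))*J = 13*J/4)
K((0 + 3)²) - 21878 = 13*(0 + 3)²/4 - 21878 = (13/4)*3² - 21878 = (13/4)*9 - 21878 = 117/4 - 21878 = -87395/4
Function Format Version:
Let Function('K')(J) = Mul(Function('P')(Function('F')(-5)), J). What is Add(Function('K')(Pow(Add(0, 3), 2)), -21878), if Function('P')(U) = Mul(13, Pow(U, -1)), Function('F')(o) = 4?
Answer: Rational(-87395, 4) ≈ -21849.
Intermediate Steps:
Function('K')(J) = Mul(Rational(13, 4), J) (Function('K')(J) = Mul(Mul(13, Pow(4, -1)), J) = Mul(Mul(13, Rational(1, 4)), J) = Mul(Rational(13, 4), J))
Add(Function('K')(Pow(Add(0, 3), 2)), -21878) = Add(Mul(Rational(13, 4), Pow(Add(0, 3), 2)), -21878) = Add(Mul(Rational(13, 4), Pow(3, 2)), -21878) = Add(Mul(Rational(13, 4), 9), -21878) = Add(Rational(117, 4), -21878) = Rational(-87395, 4)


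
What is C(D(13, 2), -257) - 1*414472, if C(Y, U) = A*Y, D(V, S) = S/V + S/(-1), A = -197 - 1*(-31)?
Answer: -5384152/13 ≈ -4.1417e+5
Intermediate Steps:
A = -166 (A = -197 + 31 = -166)
D(V, S) = -S + S/V (D(V, S) = S/V + S*(-1) = S/V - S = -S + S/V)
C(Y, U) = -166*Y
C(D(13, 2), -257) - 1*414472 = -166*(-1*2 + 2/13) - 1*414472 = -166*(-2 + 2*(1/13)) - 414472 = -166*(-2 + 2/13) - 414472 = -166*(-24/13) - 414472 = 3984/13 - 414472 = -5384152/13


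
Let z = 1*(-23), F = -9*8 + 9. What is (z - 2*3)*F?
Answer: 1827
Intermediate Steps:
F = -63 (F = -72 + 9 = -63)
z = -23
(z - 2*3)*F = (-23 - 2*3)*(-63) = (-23 - 6)*(-63) = -29*(-63) = 1827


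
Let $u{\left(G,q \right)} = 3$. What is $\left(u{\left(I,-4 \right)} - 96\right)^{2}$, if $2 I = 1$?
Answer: $8649$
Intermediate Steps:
$I = \frac{1}{2}$ ($I = \frac{1}{2} \cdot 1 = \frac{1}{2} \approx 0.5$)
$\left(u{\left(I,-4 \right)} - 96\right)^{2} = \left(3 - 96\right)^{2} = \left(-93\right)^{2} = 8649$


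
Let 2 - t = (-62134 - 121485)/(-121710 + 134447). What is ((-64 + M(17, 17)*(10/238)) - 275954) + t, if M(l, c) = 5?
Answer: -418336110162/1515703 ≈ -2.7600e+5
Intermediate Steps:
t = 209093/12737 (t = 2 - (-62134 - 121485)/(-121710 + 134447) = 2 - (-183619)/12737 = 2 - 1*(-183619/12737) = 2 + 183619/12737 = 209093/12737 ≈ 16.416)
((-64 + M(17, 17)*(10/238)) - 275954) + t = ((-64 + 5*(10/238)) - 275954) + 209093/12737 = ((-64 + 5*(10*(1/238))) - 275954) + 209093/12737 = ((-64 + 5*(5/119)) - 275954) + 209093/12737 = ((-64 + 25/119) - 275954) + 209093/12737 = (-7591/119 - 275954) + 209093/12737 = -32846117/119 + 209093/12737 = -418336110162/1515703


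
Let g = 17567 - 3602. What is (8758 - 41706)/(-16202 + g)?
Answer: 32948/2237 ≈ 14.729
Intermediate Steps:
g = 13965
(8758 - 41706)/(-16202 + g) = (8758 - 41706)/(-16202 + 13965) = -32948/(-2237) = -32948*(-1/2237) = 32948/2237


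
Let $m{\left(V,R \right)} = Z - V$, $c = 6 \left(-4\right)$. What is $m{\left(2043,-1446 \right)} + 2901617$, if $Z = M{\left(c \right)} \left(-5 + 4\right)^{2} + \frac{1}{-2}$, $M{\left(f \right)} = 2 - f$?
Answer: $\frac{5799199}{2} \approx 2.8996 \cdot 10^{6}$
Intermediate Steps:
$c = -24$
$Z = \frac{51}{2}$ ($Z = \left(2 - -24\right) \left(-5 + 4\right)^{2} + \frac{1}{-2} = \left(2 + 24\right) \left(-1\right)^{2} - \frac{1}{2} = 26 \cdot 1 - \frac{1}{2} = 26 - \frac{1}{2} = \frac{51}{2} \approx 25.5$)
$m{\left(V,R \right)} = \frac{51}{2} - V$
$m{\left(2043,-1446 \right)} + 2901617 = \left(\frac{51}{2} - 2043\right) + 2901617 = - \frac{4035}{2} + 2901617 = \frac{5799199}{2}$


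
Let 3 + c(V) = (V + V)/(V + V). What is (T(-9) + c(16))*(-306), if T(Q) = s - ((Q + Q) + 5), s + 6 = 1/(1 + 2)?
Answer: -1632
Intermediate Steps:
s = -17/3 (s = -6 + 1/(1 + 2) = -6 + 1/3 = -17/3 ≈ -5.6667)
c(V) = -2 (c(V) = -3 + (V + V)/(V + V) = -3 + (2*V)/((2*V)) = -3 + (2*V)*(1/(2*V)) = -3 + 1 = -2)
T(Q) = -32/3 - 2*Q (T(Q) = -17/3 - ((Q + Q) + 5) = -17/3 - (2*Q + 5) = -17/3 - (5 + 2*Q) = -17/3 + (-5 - 2*Q) = -32/3 - 2*Q)
(T(-9) + c(16))*(-306) = ((-32/3 - 2*(-9)) - 2)*(-306) = ((-32/3 + 18) - 2)*(-306) = (22/3 - 2)*(-306) = (16/3)*(-306) = -1632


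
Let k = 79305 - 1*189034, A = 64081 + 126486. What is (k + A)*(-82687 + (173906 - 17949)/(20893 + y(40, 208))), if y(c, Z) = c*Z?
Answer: -195254437835412/29213 ≈ -6.6838e+9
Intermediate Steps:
y(c, Z) = Z*c
A = 190567
k = -109729 (k = 79305 - 189034 = -109729)
(k + A)*(-82687 + (173906 - 17949)/(20893 + y(40, 208))) = (-109729 + 190567)*(-82687 + (173906 - 17949)/(20893 + 208*40)) = 80838*(-82687 + 155957/(20893 + 8320)) = 80838*(-82687 + 155957/29213) = 80838*(-2415379374/29213) = -195254437835412/29213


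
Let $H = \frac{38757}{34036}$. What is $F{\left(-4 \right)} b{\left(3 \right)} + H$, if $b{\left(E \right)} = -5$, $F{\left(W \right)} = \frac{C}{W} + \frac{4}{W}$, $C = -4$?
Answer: $\frac{38757}{34036} \approx 1.1387$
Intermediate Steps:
$F{\left(W \right)} = 0$ ($F{\left(W \right)} = - \frac{4}{W} + \frac{4}{W} = 0$)
$H = \frac{38757}{34036}$ ($H = 38757 \cdot \frac{1}{34036} = \frac{38757}{34036} \approx 1.1387$)
$F{\left(-4 \right)} b{\left(3 \right)} + H = 0 \left(-5\right) + \frac{38757}{34036} = 0 + \frac{38757}{34036} = \frac{38757}{34036}$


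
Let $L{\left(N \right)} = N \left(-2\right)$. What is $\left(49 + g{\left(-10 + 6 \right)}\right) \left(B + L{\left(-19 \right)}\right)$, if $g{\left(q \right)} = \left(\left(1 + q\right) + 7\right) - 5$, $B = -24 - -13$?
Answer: $1296$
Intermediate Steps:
$B = -11$ ($B = -24 + 13 = -11$)
$g{\left(q \right)} = 3 + q$ ($g{\left(q \right)} = \left(8 + q\right) - 5 = 3 + q$)
$L{\left(N \right)} = - 2 N$
$\left(49 + g{\left(-10 + 6 \right)}\right) \left(B + L{\left(-19 \right)}\right) = \left(49 + \left(3 + \left(-10 + 6\right)\right)\right) \left(-11 - -38\right) = \left(49 + \left(3 - 4\right)\right) \left(-11 + 38\right) = \left(49 - 1\right) 27 = 48 \cdot 27 = 1296$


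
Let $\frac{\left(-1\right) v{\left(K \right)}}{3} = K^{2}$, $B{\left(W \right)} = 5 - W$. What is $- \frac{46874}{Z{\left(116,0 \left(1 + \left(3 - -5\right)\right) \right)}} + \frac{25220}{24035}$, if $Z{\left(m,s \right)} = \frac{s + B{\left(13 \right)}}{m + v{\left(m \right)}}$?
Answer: $- \frac{1133714269473}{4807} \approx -2.3585 \cdot 10^{8}$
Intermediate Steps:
$v{\left(K \right)} = - 3 K^{2}$
$Z{\left(m,s \right)} = \frac{-8 + s}{m - 3 m^{2}}$ ($Z{\left(m,s \right)} = \frac{s + \left(5 - 13\right)}{m - 3 m^{2}} = \frac{s - 8}{m - 3 m^{2}} = \frac{-8 + s}{m - 3 m^{2}}$)
$- \frac{46874}{Z{\left(116,0 \left(1 + \left(3 - -5\right)\right) \right)}} + \frac{25220}{24035} = - \frac{46874}{\frac{1}{116} \frac{1}{-1 + 3 \cdot 116} \left(8 - 0 \left(1 + \left(3 - -5\right)\right)\right)} + \frac{25220}{24035} = - \frac{46874}{\frac{1}{116} \frac{1}{-1 + 348} \left(8 - 0 \left(1 + \left(3 + 5\right)\right)\right)} + 25220 \cdot \frac{1}{24035} = - \frac{46874}{\frac{1}{116} \cdot \frac{1}{347} \left(8 - 0 \left(1 + 8\right)\right)} + \frac{5044}{4807} = - \frac{46874}{\frac{1}{116} \cdot \frac{1}{347} \left(8 - 0 \cdot 9\right)} + \frac{5044}{4807} = - \frac{46874}{\frac{1}{116} \cdot \frac{1}{347} \left(8 - 0\right)} + \frac{5044}{4807} = - \frac{46874}{\frac{1}{116} \cdot \frac{1}{347} \left(8 + 0\right)} + \frac{5044}{4807} = - \frac{46874}{\frac{1}{116} \cdot \frac{1}{347} \cdot 8} + \frac{5044}{4807} = - \frac{46874}{\frac{2}{10063}} + \frac{5044}{4807} = \left(-46874\right) \frac{10063}{2} + \frac{5044}{4807} = -235846531 + \frac{5044}{4807} = - \frac{1133714269473}{4807}$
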